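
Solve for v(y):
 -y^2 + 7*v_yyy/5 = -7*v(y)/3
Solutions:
 v(y) = C3*exp(-3^(2/3)*5^(1/3)*y/3) + 3*y^2/7 + (C1*sin(3^(1/6)*5^(1/3)*y/2) + C2*cos(3^(1/6)*5^(1/3)*y/2))*exp(3^(2/3)*5^(1/3)*y/6)


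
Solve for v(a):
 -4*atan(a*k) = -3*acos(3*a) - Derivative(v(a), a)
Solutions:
 v(a) = C1 - 3*a*acos(3*a) + sqrt(1 - 9*a^2) + 4*Piecewise((a*atan(a*k) - log(a^2*k^2 + 1)/(2*k), Ne(k, 0)), (0, True))


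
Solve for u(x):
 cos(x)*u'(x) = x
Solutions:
 u(x) = C1 + Integral(x/cos(x), x)


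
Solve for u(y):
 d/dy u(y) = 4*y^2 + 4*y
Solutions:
 u(y) = C1 + 4*y^3/3 + 2*y^2


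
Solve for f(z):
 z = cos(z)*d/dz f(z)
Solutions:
 f(z) = C1 + Integral(z/cos(z), z)


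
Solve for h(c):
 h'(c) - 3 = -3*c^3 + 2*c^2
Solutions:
 h(c) = C1 - 3*c^4/4 + 2*c^3/3 + 3*c


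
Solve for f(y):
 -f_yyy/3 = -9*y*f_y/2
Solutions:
 f(y) = C1 + Integral(C2*airyai(3*2^(2/3)*y/2) + C3*airybi(3*2^(2/3)*y/2), y)


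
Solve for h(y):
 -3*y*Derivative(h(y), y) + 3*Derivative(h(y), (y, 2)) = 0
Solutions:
 h(y) = C1 + C2*erfi(sqrt(2)*y/2)


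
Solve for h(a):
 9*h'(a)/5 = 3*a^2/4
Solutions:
 h(a) = C1 + 5*a^3/36


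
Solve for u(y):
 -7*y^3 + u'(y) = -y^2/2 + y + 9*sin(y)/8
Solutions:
 u(y) = C1 + 7*y^4/4 - y^3/6 + y^2/2 - 9*cos(y)/8


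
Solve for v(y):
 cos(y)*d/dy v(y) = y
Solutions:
 v(y) = C1 + Integral(y/cos(y), y)


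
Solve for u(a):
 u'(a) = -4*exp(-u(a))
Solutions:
 u(a) = log(C1 - 4*a)


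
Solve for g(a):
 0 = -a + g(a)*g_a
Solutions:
 g(a) = -sqrt(C1 + a^2)
 g(a) = sqrt(C1 + a^2)


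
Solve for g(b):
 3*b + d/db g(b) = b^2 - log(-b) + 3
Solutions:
 g(b) = C1 + b^3/3 - 3*b^2/2 - b*log(-b) + 4*b


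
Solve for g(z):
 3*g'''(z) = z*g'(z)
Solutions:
 g(z) = C1 + Integral(C2*airyai(3^(2/3)*z/3) + C3*airybi(3^(2/3)*z/3), z)


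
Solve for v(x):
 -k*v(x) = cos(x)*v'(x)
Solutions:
 v(x) = C1*exp(k*(log(sin(x) - 1) - log(sin(x) + 1))/2)


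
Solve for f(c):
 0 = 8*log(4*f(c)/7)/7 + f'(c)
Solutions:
 7*Integral(1/(log(_y) - log(7) + 2*log(2)), (_y, f(c)))/8 = C1 - c


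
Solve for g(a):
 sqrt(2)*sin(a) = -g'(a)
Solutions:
 g(a) = C1 + sqrt(2)*cos(a)


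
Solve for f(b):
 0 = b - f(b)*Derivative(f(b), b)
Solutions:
 f(b) = -sqrt(C1 + b^2)
 f(b) = sqrt(C1 + b^2)


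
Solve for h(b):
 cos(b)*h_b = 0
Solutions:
 h(b) = C1


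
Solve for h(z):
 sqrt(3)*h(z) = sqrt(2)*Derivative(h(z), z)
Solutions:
 h(z) = C1*exp(sqrt(6)*z/2)


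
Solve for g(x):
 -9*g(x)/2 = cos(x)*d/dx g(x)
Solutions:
 g(x) = C1*(sin(x) - 1)^(1/4)*(sin(x)^2 - 2*sin(x) + 1)/((sin(x) + 1)^(1/4)*(sin(x)^2 + 2*sin(x) + 1))


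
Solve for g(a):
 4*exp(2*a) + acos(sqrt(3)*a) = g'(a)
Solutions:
 g(a) = C1 + a*acos(sqrt(3)*a) - sqrt(3)*sqrt(1 - 3*a^2)/3 + 2*exp(2*a)


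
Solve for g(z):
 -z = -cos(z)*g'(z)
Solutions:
 g(z) = C1 + Integral(z/cos(z), z)


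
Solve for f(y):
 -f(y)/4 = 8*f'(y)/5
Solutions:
 f(y) = C1*exp(-5*y/32)


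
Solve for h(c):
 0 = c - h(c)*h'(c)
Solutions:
 h(c) = -sqrt(C1 + c^2)
 h(c) = sqrt(C1 + c^2)


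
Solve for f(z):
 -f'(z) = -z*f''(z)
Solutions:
 f(z) = C1 + C2*z^2


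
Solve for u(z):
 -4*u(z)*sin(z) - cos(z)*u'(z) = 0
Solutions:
 u(z) = C1*cos(z)^4


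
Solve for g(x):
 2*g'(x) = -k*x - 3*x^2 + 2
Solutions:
 g(x) = C1 - k*x^2/4 - x^3/2 + x


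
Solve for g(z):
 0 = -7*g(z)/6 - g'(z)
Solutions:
 g(z) = C1*exp(-7*z/6)


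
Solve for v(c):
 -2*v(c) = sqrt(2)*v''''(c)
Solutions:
 v(c) = (C1*sin(2^(5/8)*c/2) + C2*cos(2^(5/8)*c/2))*exp(-2^(5/8)*c/2) + (C3*sin(2^(5/8)*c/2) + C4*cos(2^(5/8)*c/2))*exp(2^(5/8)*c/2)


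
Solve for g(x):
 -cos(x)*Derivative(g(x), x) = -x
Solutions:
 g(x) = C1 + Integral(x/cos(x), x)


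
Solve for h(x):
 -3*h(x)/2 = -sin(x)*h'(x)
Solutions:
 h(x) = C1*(cos(x) - 1)^(3/4)/(cos(x) + 1)^(3/4)


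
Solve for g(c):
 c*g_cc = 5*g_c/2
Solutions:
 g(c) = C1 + C2*c^(7/2)


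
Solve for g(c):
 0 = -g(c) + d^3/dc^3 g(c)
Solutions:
 g(c) = C3*exp(c) + (C1*sin(sqrt(3)*c/2) + C2*cos(sqrt(3)*c/2))*exp(-c/2)


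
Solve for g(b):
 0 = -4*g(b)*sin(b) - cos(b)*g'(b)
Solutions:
 g(b) = C1*cos(b)^4


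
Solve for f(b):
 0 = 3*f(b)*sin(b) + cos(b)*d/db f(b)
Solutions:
 f(b) = C1*cos(b)^3


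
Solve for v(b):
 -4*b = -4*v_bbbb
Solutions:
 v(b) = C1 + C2*b + C3*b^2 + C4*b^3 + b^5/120


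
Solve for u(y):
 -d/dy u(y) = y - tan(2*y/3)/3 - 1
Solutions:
 u(y) = C1 - y^2/2 + y - log(cos(2*y/3))/2


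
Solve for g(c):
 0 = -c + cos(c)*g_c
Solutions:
 g(c) = C1 + Integral(c/cos(c), c)


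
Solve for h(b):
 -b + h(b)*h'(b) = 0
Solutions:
 h(b) = -sqrt(C1 + b^2)
 h(b) = sqrt(C1 + b^2)


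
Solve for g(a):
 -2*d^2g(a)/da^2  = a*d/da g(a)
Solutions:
 g(a) = C1 + C2*erf(a/2)


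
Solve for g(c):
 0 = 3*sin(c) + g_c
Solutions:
 g(c) = C1 + 3*cos(c)


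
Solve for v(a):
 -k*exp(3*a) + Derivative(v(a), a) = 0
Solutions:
 v(a) = C1 + k*exp(3*a)/3


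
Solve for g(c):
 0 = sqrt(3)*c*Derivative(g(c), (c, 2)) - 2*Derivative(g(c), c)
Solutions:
 g(c) = C1 + C2*c^(1 + 2*sqrt(3)/3)


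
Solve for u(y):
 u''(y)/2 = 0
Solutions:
 u(y) = C1 + C2*y


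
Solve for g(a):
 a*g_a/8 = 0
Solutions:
 g(a) = C1


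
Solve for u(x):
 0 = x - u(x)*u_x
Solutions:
 u(x) = -sqrt(C1 + x^2)
 u(x) = sqrt(C1 + x^2)


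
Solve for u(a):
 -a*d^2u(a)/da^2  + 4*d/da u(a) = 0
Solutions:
 u(a) = C1 + C2*a^5


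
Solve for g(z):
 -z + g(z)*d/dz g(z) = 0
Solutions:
 g(z) = -sqrt(C1 + z^2)
 g(z) = sqrt(C1 + z^2)


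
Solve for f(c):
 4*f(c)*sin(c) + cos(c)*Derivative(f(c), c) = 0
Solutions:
 f(c) = C1*cos(c)^4


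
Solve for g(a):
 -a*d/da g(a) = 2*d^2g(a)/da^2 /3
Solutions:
 g(a) = C1 + C2*erf(sqrt(3)*a/2)


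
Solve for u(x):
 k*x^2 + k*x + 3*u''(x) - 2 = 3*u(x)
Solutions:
 u(x) = C1*exp(-x) + C2*exp(x) + k*x^2/3 + k*x/3 + 2*k/3 - 2/3


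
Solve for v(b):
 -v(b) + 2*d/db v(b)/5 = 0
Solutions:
 v(b) = C1*exp(5*b/2)


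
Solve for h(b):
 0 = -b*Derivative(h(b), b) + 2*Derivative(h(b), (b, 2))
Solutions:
 h(b) = C1 + C2*erfi(b/2)


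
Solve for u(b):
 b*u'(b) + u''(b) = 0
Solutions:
 u(b) = C1 + C2*erf(sqrt(2)*b/2)


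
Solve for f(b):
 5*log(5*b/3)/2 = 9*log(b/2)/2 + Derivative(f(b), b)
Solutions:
 f(b) = C1 - 2*b*log(b) + 2*b + b*log(400*sqrt(30)/27)


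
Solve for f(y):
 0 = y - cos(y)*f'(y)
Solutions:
 f(y) = C1 + Integral(y/cos(y), y)


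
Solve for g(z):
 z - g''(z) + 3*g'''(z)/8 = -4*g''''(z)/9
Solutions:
 g(z) = C1 + C2*z + C3*exp(3*z*(-9 + sqrt(1105))/64) + C4*exp(-3*z*(9 + sqrt(1105))/64) + z^3/6 + 3*z^2/16


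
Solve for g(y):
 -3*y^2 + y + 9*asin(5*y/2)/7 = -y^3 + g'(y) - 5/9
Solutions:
 g(y) = C1 + y^4/4 - y^3 + y^2/2 + 9*y*asin(5*y/2)/7 + 5*y/9 + 9*sqrt(4 - 25*y^2)/35


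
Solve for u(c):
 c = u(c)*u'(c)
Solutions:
 u(c) = -sqrt(C1 + c^2)
 u(c) = sqrt(C1 + c^2)


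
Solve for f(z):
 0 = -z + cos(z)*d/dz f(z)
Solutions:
 f(z) = C1 + Integral(z/cos(z), z)


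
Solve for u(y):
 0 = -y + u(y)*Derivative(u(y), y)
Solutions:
 u(y) = -sqrt(C1 + y^2)
 u(y) = sqrt(C1 + y^2)


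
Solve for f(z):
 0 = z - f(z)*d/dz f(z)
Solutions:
 f(z) = -sqrt(C1 + z^2)
 f(z) = sqrt(C1 + z^2)


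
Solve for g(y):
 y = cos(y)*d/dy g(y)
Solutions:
 g(y) = C1 + Integral(y/cos(y), y)


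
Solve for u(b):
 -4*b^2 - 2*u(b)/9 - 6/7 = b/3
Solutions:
 u(b) = -18*b^2 - 3*b/2 - 27/7


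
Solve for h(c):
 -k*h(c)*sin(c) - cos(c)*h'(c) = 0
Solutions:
 h(c) = C1*exp(k*log(cos(c)))


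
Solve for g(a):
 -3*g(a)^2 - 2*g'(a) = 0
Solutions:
 g(a) = 2/(C1 + 3*a)


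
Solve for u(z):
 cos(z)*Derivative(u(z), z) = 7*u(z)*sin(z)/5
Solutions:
 u(z) = C1/cos(z)^(7/5)


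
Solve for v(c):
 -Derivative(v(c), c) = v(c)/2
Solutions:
 v(c) = C1*exp(-c/2)


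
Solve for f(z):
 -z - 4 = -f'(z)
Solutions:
 f(z) = C1 + z^2/2 + 4*z


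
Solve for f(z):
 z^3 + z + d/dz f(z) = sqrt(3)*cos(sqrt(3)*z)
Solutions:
 f(z) = C1 - z^4/4 - z^2/2 + sin(sqrt(3)*z)


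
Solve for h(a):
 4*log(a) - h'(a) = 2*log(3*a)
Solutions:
 h(a) = C1 + 2*a*log(a) - a*log(9) - 2*a


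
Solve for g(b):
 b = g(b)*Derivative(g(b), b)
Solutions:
 g(b) = -sqrt(C1 + b^2)
 g(b) = sqrt(C1 + b^2)


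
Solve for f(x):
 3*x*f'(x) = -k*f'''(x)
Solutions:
 f(x) = C1 + Integral(C2*airyai(3^(1/3)*x*(-1/k)^(1/3)) + C3*airybi(3^(1/3)*x*(-1/k)^(1/3)), x)


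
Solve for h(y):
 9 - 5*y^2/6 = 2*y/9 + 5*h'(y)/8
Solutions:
 h(y) = C1 - 4*y^3/9 - 8*y^2/45 + 72*y/5


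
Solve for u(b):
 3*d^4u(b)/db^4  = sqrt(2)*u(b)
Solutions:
 u(b) = C1*exp(-2^(1/8)*3^(3/4)*b/3) + C2*exp(2^(1/8)*3^(3/4)*b/3) + C3*sin(2^(1/8)*3^(3/4)*b/3) + C4*cos(2^(1/8)*3^(3/4)*b/3)


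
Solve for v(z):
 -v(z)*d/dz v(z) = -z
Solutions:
 v(z) = -sqrt(C1 + z^2)
 v(z) = sqrt(C1 + z^2)


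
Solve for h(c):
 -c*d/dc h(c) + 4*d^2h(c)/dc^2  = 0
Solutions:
 h(c) = C1 + C2*erfi(sqrt(2)*c/4)


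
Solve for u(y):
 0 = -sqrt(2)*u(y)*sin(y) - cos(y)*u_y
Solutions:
 u(y) = C1*cos(y)^(sqrt(2))


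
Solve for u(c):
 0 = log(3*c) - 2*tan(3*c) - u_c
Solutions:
 u(c) = C1 + c*log(c) - c + c*log(3) + 2*log(cos(3*c))/3


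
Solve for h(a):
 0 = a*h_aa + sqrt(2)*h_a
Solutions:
 h(a) = C1 + C2*a^(1 - sqrt(2))


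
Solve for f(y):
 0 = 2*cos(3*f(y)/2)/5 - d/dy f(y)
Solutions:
 -2*y/5 - log(sin(3*f(y)/2) - 1)/3 + log(sin(3*f(y)/2) + 1)/3 = C1


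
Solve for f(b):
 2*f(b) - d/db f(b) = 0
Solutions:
 f(b) = C1*exp(2*b)


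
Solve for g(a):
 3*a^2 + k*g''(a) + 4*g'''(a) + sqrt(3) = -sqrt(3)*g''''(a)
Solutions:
 g(a) = C1 + C2*a + C3*exp(sqrt(3)*a*(sqrt(-sqrt(3)*k + 4) - 2)/3) + C4*exp(-sqrt(3)*a*(sqrt(-sqrt(3)*k + 4) + 2)/3) - a^4/(4*k) + 4*a^3/k^2 + a^2*(-sqrt(3)/2 + 3*sqrt(3)/k - 48/k^2)/k


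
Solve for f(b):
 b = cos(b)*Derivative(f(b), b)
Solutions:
 f(b) = C1 + Integral(b/cos(b), b)


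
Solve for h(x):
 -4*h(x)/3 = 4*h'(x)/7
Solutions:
 h(x) = C1*exp(-7*x/3)


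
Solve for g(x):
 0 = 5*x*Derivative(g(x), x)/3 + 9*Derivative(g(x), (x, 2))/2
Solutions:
 g(x) = C1 + C2*erf(sqrt(15)*x/9)


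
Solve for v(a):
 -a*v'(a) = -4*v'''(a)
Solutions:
 v(a) = C1 + Integral(C2*airyai(2^(1/3)*a/2) + C3*airybi(2^(1/3)*a/2), a)


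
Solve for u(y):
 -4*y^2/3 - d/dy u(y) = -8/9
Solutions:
 u(y) = C1 - 4*y^3/9 + 8*y/9


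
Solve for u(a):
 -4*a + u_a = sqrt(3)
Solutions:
 u(a) = C1 + 2*a^2 + sqrt(3)*a


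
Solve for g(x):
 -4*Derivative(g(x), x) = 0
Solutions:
 g(x) = C1


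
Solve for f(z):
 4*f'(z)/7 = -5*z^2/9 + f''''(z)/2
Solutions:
 f(z) = C1 + C4*exp(2*7^(2/3)*z/7) - 35*z^3/108 + (C2*sin(sqrt(3)*7^(2/3)*z/7) + C3*cos(sqrt(3)*7^(2/3)*z/7))*exp(-7^(2/3)*z/7)


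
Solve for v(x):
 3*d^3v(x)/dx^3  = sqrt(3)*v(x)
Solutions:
 v(x) = C3*exp(3^(5/6)*x/3) + (C1*sin(3^(1/3)*x/2) + C2*cos(3^(1/3)*x/2))*exp(-3^(5/6)*x/6)


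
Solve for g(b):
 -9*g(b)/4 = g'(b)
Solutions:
 g(b) = C1*exp(-9*b/4)


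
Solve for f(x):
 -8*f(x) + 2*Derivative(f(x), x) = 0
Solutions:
 f(x) = C1*exp(4*x)


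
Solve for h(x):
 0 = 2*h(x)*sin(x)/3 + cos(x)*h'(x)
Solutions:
 h(x) = C1*cos(x)^(2/3)


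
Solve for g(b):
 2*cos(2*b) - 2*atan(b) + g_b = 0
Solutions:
 g(b) = C1 + 2*b*atan(b) - log(b^2 + 1) - sin(2*b)


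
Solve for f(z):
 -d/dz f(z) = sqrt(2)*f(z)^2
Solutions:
 f(z) = 1/(C1 + sqrt(2)*z)


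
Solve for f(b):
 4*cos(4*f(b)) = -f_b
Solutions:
 f(b) = -asin((C1 + exp(32*b))/(C1 - exp(32*b)))/4 + pi/4
 f(b) = asin((C1 + exp(32*b))/(C1 - exp(32*b)))/4


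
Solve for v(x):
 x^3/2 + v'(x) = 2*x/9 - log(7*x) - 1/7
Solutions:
 v(x) = C1 - x^4/8 + x^2/9 - x*log(x) - x*log(7) + 6*x/7


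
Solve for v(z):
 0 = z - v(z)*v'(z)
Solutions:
 v(z) = -sqrt(C1 + z^2)
 v(z) = sqrt(C1 + z^2)


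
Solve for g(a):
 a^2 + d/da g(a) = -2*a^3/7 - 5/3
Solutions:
 g(a) = C1 - a^4/14 - a^3/3 - 5*a/3


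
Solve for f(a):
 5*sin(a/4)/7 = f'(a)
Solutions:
 f(a) = C1 - 20*cos(a/4)/7


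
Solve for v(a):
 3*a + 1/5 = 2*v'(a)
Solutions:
 v(a) = C1 + 3*a^2/4 + a/10


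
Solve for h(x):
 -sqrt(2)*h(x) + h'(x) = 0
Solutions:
 h(x) = C1*exp(sqrt(2)*x)


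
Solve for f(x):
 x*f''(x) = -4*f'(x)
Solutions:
 f(x) = C1 + C2/x^3


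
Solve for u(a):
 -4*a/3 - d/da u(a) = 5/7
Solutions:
 u(a) = C1 - 2*a^2/3 - 5*a/7


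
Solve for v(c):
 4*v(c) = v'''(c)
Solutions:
 v(c) = C3*exp(2^(2/3)*c) + (C1*sin(2^(2/3)*sqrt(3)*c/2) + C2*cos(2^(2/3)*sqrt(3)*c/2))*exp(-2^(2/3)*c/2)


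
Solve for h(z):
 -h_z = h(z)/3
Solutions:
 h(z) = C1*exp(-z/3)


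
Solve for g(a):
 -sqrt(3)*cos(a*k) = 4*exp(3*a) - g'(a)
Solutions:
 g(a) = C1 + 4*exp(3*a)/3 + sqrt(3)*sin(a*k)/k


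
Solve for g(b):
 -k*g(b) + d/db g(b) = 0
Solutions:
 g(b) = C1*exp(b*k)


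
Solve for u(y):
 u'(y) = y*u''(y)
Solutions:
 u(y) = C1 + C2*y^2


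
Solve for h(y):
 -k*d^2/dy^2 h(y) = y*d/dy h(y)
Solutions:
 h(y) = C1 + C2*sqrt(k)*erf(sqrt(2)*y*sqrt(1/k)/2)


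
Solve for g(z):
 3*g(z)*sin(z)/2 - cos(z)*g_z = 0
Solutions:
 g(z) = C1/cos(z)^(3/2)


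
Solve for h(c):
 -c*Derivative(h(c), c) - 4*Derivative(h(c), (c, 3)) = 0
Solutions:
 h(c) = C1 + Integral(C2*airyai(-2^(1/3)*c/2) + C3*airybi(-2^(1/3)*c/2), c)


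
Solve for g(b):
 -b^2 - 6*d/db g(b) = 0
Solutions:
 g(b) = C1 - b^3/18


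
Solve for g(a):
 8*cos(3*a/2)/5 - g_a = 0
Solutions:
 g(a) = C1 + 16*sin(3*a/2)/15


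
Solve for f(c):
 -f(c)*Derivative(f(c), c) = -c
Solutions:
 f(c) = -sqrt(C1 + c^2)
 f(c) = sqrt(C1 + c^2)


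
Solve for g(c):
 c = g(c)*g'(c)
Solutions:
 g(c) = -sqrt(C1 + c^2)
 g(c) = sqrt(C1 + c^2)


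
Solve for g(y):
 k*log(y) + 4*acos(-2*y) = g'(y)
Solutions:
 g(y) = C1 + k*y*(log(y) - 1) + 4*y*acos(-2*y) + 2*sqrt(1 - 4*y^2)


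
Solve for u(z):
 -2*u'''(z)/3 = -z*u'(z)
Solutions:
 u(z) = C1 + Integral(C2*airyai(2^(2/3)*3^(1/3)*z/2) + C3*airybi(2^(2/3)*3^(1/3)*z/2), z)


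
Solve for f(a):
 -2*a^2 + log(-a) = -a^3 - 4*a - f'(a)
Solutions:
 f(a) = C1 - a^4/4 + 2*a^3/3 - 2*a^2 - a*log(-a) + a


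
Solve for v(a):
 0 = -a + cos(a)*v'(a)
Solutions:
 v(a) = C1 + Integral(a/cos(a), a)


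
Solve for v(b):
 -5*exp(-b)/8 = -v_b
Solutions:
 v(b) = C1 - 5*exp(-b)/8


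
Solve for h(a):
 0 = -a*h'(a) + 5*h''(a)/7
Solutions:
 h(a) = C1 + C2*erfi(sqrt(70)*a/10)


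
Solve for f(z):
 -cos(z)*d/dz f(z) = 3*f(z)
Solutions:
 f(z) = C1*(sin(z) - 1)^(3/2)/(sin(z) + 1)^(3/2)


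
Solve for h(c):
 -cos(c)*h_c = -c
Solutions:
 h(c) = C1 + Integral(c/cos(c), c)


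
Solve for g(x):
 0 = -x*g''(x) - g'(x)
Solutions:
 g(x) = C1 + C2*log(x)


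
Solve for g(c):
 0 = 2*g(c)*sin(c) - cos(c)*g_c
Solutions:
 g(c) = C1/cos(c)^2


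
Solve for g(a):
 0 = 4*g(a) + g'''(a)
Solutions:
 g(a) = C3*exp(-2^(2/3)*a) + (C1*sin(2^(2/3)*sqrt(3)*a/2) + C2*cos(2^(2/3)*sqrt(3)*a/2))*exp(2^(2/3)*a/2)


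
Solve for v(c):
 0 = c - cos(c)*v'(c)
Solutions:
 v(c) = C1 + Integral(c/cos(c), c)


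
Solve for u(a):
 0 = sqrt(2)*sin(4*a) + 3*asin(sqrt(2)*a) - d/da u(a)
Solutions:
 u(a) = C1 + 3*a*asin(sqrt(2)*a) + 3*sqrt(2)*sqrt(1 - 2*a^2)/2 - sqrt(2)*cos(4*a)/4


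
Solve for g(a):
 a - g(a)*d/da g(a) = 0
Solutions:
 g(a) = -sqrt(C1 + a^2)
 g(a) = sqrt(C1 + a^2)


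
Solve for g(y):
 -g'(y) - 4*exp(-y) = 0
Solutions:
 g(y) = C1 + 4*exp(-y)


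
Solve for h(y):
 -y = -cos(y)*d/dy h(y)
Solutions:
 h(y) = C1 + Integral(y/cos(y), y)


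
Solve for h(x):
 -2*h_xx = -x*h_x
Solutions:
 h(x) = C1 + C2*erfi(x/2)


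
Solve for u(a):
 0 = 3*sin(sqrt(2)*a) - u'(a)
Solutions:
 u(a) = C1 - 3*sqrt(2)*cos(sqrt(2)*a)/2


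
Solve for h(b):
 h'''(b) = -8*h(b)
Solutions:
 h(b) = C3*exp(-2*b) + (C1*sin(sqrt(3)*b) + C2*cos(sqrt(3)*b))*exp(b)


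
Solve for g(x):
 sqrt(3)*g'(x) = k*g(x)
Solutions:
 g(x) = C1*exp(sqrt(3)*k*x/3)


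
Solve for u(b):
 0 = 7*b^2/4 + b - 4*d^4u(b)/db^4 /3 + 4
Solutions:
 u(b) = C1 + C2*b + C3*b^2 + C4*b^3 + 7*b^6/1920 + b^5/160 + b^4/8


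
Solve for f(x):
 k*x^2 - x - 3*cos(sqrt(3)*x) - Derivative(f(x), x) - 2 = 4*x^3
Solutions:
 f(x) = C1 + k*x^3/3 - x^4 - x^2/2 - 2*x - sqrt(3)*sin(sqrt(3)*x)


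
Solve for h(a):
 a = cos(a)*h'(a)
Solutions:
 h(a) = C1 + Integral(a/cos(a), a)


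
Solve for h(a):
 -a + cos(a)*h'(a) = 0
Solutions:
 h(a) = C1 + Integral(a/cos(a), a)


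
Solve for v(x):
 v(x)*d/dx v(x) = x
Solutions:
 v(x) = -sqrt(C1 + x^2)
 v(x) = sqrt(C1 + x^2)


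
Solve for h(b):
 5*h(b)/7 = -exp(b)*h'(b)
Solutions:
 h(b) = C1*exp(5*exp(-b)/7)


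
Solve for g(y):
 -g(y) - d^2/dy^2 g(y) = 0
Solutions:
 g(y) = C1*sin(y) + C2*cos(y)


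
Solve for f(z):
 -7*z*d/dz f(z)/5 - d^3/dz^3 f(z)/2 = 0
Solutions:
 f(z) = C1 + Integral(C2*airyai(-14^(1/3)*5^(2/3)*z/5) + C3*airybi(-14^(1/3)*5^(2/3)*z/5), z)


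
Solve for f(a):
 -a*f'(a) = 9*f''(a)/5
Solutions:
 f(a) = C1 + C2*erf(sqrt(10)*a/6)


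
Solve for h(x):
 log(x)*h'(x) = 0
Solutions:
 h(x) = C1


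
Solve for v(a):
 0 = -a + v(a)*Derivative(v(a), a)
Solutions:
 v(a) = -sqrt(C1 + a^2)
 v(a) = sqrt(C1 + a^2)


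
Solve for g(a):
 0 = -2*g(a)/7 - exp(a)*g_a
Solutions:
 g(a) = C1*exp(2*exp(-a)/7)


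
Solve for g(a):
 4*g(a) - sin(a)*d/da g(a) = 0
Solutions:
 g(a) = C1*(cos(a)^2 - 2*cos(a) + 1)/(cos(a)^2 + 2*cos(a) + 1)


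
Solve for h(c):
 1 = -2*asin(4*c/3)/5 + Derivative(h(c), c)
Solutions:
 h(c) = C1 + 2*c*asin(4*c/3)/5 + c + sqrt(9 - 16*c^2)/10


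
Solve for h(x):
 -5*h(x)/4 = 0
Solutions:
 h(x) = 0


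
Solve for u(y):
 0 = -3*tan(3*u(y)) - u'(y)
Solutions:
 u(y) = -asin(C1*exp(-9*y))/3 + pi/3
 u(y) = asin(C1*exp(-9*y))/3


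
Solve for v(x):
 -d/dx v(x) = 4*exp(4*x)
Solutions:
 v(x) = C1 - exp(4*x)


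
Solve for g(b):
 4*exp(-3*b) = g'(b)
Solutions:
 g(b) = C1 - 4*exp(-3*b)/3


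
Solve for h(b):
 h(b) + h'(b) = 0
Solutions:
 h(b) = C1*exp(-b)


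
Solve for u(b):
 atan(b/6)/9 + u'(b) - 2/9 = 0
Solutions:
 u(b) = C1 - b*atan(b/6)/9 + 2*b/9 + log(b^2 + 36)/3


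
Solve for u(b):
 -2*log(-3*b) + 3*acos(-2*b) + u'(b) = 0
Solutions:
 u(b) = C1 + 2*b*log(-b) - 3*b*acos(-2*b) - 2*b + 2*b*log(3) - 3*sqrt(1 - 4*b^2)/2


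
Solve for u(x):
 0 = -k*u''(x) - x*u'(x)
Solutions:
 u(x) = C1 + C2*sqrt(k)*erf(sqrt(2)*x*sqrt(1/k)/2)


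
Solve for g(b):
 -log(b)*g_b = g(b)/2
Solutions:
 g(b) = C1*exp(-li(b)/2)


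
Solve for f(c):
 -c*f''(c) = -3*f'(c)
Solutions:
 f(c) = C1 + C2*c^4


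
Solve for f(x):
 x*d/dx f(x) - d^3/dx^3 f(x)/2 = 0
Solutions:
 f(x) = C1 + Integral(C2*airyai(2^(1/3)*x) + C3*airybi(2^(1/3)*x), x)


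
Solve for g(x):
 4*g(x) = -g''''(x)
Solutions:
 g(x) = (C1*sin(x) + C2*cos(x))*exp(-x) + (C3*sin(x) + C4*cos(x))*exp(x)


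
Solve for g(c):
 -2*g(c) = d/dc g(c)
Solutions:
 g(c) = C1*exp(-2*c)


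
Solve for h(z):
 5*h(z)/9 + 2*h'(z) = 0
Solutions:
 h(z) = C1*exp(-5*z/18)


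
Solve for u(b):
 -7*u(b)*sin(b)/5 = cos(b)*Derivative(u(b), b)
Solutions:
 u(b) = C1*cos(b)^(7/5)


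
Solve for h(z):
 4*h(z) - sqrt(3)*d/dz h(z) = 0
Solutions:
 h(z) = C1*exp(4*sqrt(3)*z/3)


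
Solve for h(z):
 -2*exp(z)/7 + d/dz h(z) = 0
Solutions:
 h(z) = C1 + 2*exp(z)/7


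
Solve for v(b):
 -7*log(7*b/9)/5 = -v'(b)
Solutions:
 v(b) = C1 + 7*b*log(b)/5 - 14*b*log(3)/5 - 7*b/5 + 7*b*log(7)/5


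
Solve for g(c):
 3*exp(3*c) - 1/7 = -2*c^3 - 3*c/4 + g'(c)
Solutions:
 g(c) = C1 + c^4/2 + 3*c^2/8 - c/7 + exp(3*c)


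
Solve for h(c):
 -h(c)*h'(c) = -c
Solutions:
 h(c) = -sqrt(C1 + c^2)
 h(c) = sqrt(C1 + c^2)


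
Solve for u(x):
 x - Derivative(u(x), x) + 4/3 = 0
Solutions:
 u(x) = C1 + x^2/2 + 4*x/3


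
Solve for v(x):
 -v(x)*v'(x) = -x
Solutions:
 v(x) = -sqrt(C1 + x^2)
 v(x) = sqrt(C1 + x^2)


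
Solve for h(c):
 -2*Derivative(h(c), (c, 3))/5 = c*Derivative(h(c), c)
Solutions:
 h(c) = C1 + Integral(C2*airyai(-2^(2/3)*5^(1/3)*c/2) + C3*airybi(-2^(2/3)*5^(1/3)*c/2), c)


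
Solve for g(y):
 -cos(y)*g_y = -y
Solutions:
 g(y) = C1 + Integral(y/cos(y), y)


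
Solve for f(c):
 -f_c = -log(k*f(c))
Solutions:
 li(k*f(c))/k = C1 + c


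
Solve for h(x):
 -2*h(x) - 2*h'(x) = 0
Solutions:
 h(x) = C1*exp(-x)


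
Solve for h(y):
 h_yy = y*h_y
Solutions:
 h(y) = C1 + C2*erfi(sqrt(2)*y/2)


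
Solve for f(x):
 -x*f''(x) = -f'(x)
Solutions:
 f(x) = C1 + C2*x^2


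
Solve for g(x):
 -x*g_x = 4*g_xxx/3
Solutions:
 g(x) = C1 + Integral(C2*airyai(-6^(1/3)*x/2) + C3*airybi(-6^(1/3)*x/2), x)


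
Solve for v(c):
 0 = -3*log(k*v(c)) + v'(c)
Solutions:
 li(k*v(c))/k = C1 + 3*c


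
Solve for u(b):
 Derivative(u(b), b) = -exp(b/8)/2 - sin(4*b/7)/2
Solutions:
 u(b) = C1 - 4*exp(b/8) + 7*cos(4*b/7)/8


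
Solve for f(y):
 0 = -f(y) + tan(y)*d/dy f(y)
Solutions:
 f(y) = C1*sin(y)


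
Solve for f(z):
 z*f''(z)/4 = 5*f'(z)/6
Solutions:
 f(z) = C1 + C2*z^(13/3)


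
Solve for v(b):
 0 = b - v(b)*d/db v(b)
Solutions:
 v(b) = -sqrt(C1 + b^2)
 v(b) = sqrt(C1 + b^2)


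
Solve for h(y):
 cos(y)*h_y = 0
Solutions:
 h(y) = C1


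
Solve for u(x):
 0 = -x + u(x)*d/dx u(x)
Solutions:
 u(x) = -sqrt(C1 + x^2)
 u(x) = sqrt(C1 + x^2)


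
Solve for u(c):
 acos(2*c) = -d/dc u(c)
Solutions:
 u(c) = C1 - c*acos(2*c) + sqrt(1 - 4*c^2)/2


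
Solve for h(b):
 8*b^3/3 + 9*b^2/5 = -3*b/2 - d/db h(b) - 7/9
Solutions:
 h(b) = C1 - 2*b^4/3 - 3*b^3/5 - 3*b^2/4 - 7*b/9


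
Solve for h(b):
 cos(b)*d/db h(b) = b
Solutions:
 h(b) = C1 + Integral(b/cos(b), b)


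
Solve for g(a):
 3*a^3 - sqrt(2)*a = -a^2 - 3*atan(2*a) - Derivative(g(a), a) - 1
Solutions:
 g(a) = C1 - 3*a^4/4 - a^3/3 + sqrt(2)*a^2/2 - 3*a*atan(2*a) - a + 3*log(4*a^2 + 1)/4


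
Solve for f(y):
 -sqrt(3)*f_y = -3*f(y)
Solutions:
 f(y) = C1*exp(sqrt(3)*y)


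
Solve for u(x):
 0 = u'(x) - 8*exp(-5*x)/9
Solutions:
 u(x) = C1 - 8*exp(-5*x)/45


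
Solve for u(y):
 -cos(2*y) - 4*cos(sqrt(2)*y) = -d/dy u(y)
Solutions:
 u(y) = C1 + sin(2*y)/2 + 2*sqrt(2)*sin(sqrt(2)*y)


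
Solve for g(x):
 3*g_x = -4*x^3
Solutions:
 g(x) = C1 - x^4/3


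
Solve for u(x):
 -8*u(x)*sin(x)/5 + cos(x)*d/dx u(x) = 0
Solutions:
 u(x) = C1/cos(x)^(8/5)


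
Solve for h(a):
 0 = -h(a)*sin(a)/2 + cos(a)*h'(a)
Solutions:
 h(a) = C1/sqrt(cos(a))


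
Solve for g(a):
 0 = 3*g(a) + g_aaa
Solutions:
 g(a) = C3*exp(-3^(1/3)*a) + (C1*sin(3^(5/6)*a/2) + C2*cos(3^(5/6)*a/2))*exp(3^(1/3)*a/2)


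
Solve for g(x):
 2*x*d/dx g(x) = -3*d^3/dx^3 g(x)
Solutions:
 g(x) = C1 + Integral(C2*airyai(-2^(1/3)*3^(2/3)*x/3) + C3*airybi(-2^(1/3)*3^(2/3)*x/3), x)


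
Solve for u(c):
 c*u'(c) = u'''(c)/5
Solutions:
 u(c) = C1 + Integral(C2*airyai(5^(1/3)*c) + C3*airybi(5^(1/3)*c), c)


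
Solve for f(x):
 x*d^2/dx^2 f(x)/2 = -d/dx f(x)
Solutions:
 f(x) = C1 + C2/x


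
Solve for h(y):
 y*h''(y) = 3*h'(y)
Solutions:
 h(y) = C1 + C2*y^4


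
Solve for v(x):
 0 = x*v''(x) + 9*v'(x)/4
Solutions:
 v(x) = C1 + C2/x^(5/4)


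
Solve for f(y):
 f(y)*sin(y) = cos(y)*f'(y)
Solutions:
 f(y) = C1/cos(y)


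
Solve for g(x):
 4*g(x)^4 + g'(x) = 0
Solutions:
 g(x) = (-3^(2/3) - 3*3^(1/6)*I)*(1/(C1 + 4*x))^(1/3)/6
 g(x) = (-3^(2/3) + 3*3^(1/6)*I)*(1/(C1 + 4*x))^(1/3)/6
 g(x) = (1/(C1 + 12*x))^(1/3)


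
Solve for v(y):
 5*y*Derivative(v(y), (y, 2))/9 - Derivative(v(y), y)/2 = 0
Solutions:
 v(y) = C1 + C2*y^(19/10)


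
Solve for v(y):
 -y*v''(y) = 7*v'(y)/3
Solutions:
 v(y) = C1 + C2/y^(4/3)


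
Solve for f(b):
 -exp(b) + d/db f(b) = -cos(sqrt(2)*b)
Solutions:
 f(b) = C1 + exp(b) - sqrt(2)*sin(sqrt(2)*b)/2


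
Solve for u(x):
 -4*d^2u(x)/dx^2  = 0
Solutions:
 u(x) = C1 + C2*x


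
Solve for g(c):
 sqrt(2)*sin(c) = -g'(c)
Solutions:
 g(c) = C1 + sqrt(2)*cos(c)


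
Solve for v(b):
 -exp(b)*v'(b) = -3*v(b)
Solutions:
 v(b) = C1*exp(-3*exp(-b))


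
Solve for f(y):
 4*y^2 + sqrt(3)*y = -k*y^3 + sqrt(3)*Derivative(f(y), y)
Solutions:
 f(y) = C1 + sqrt(3)*k*y^4/12 + 4*sqrt(3)*y^3/9 + y^2/2


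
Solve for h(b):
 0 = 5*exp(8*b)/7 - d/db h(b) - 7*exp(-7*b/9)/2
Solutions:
 h(b) = C1 + 5*exp(8*b)/56 + 9*exp(-7*b/9)/2


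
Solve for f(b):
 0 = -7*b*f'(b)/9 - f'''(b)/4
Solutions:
 f(b) = C1 + Integral(C2*airyai(-84^(1/3)*b/3) + C3*airybi(-84^(1/3)*b/3), b)


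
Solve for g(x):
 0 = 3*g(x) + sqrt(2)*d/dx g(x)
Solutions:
 g(x) = C1*exp(-3*sqrt(2)*x/2)


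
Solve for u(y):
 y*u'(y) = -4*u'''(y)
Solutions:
 u(y) = C1 + Integral(C2*airyai(-2^(1/3)*y/2) + C3*airybi(-2^(1/3)*y/2), y)


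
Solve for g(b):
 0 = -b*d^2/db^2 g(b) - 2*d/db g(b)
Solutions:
 g(b) = C1 + C2/b


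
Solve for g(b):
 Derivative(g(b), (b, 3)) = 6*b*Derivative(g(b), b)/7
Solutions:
 g(b) = C1 + Integral(C2*airyai(6^(1/3)*7^(2/3)*b/7) + C3*airybi(6^(1/3)*7^(2/3)*b/7), b)


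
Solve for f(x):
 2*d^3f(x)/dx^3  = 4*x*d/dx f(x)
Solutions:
 f(x) = C1 + Integral(C2*airyai(2^(1/3)*x) + C3*airybi(2^(1/3)*x), x)


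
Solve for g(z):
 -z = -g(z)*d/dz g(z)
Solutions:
 g(z) = -sqrt(C1 + z^2)
 g(z) = sqrt(C1 + z^2)


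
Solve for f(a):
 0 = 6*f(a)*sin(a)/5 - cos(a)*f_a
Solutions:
 f(a) = C1/cos(a)^(6/5)


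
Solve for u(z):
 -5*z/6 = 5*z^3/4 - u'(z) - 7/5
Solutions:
 u(z) = C1 + 5*z^4/16 + 5*z^2/12 - 7*z/5


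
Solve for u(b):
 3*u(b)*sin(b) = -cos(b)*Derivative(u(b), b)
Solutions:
 u(b) = C1*cos(b)^3


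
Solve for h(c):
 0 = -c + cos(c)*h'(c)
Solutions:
 h(c) = C1 + Integral(c/cos(c), c)


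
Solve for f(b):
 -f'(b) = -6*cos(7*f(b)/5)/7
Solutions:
 -6*b/7 - 5*log(sin(7*f(b)/5) - 1)/14 + 5*log(sin(7*f(b)/5) + 1)/14 = C1


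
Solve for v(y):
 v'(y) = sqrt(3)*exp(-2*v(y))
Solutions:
 v(y) = log(-sqrt(C1 + 2*sqrt(3)*y))
 v(y) = log(C1 + 2*sqrt(3)*y)/2


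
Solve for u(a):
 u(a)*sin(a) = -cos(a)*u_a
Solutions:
 u(a) = C1*cos(a)


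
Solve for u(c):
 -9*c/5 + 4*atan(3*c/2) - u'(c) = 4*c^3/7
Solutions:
 u(c) = C1 - c^4/7 - 9*c^2/10 + 4*c*atan(3*c/2) - 4*log(9*c^2 + 4)/3


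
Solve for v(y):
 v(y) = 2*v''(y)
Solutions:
 v(y) = C1*exp(-sqrt(2)*y/2) + C2*exp(sqrt(2)*y/2)


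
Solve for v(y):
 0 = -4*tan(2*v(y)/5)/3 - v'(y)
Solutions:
 v(y) = -5*asin(C1*exp(-8*y/15))/2 + 5*pi/2
 v(y) = 5*asin(C1*exp(-8*y/15))/2


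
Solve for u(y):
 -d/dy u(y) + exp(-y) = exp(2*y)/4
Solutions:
 u(y) = C1 - exp(2*y)/8 - exp(-y)


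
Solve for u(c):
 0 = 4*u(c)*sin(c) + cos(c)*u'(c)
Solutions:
 u(c) = C1*cos(c)^4


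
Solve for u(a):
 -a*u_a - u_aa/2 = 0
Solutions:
 u(a) = C1 + C2*erf(a)


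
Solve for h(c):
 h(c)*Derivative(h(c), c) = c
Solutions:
 h(c) = -sqrt(C1 + c^2)
 h(c) = sqrt(C1 + c^2)


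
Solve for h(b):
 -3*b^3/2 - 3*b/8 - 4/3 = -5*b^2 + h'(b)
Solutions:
 h(b) = C1 - 3*b^4/8 + 5*b^3/3 - 3*b^2/16 - 4*b/3


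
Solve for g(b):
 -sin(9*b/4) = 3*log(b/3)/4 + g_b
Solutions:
 g(b) = C1 - 3*b*log(b)/4 + 3*b/4 + 3*b*log(3)/4 + 4*cos(9*b/4)/9


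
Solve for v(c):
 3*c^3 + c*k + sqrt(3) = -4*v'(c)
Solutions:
 v(c) = C1 - 3*c^4/16 - c^2*k/8 - sqrt(3)*c/4


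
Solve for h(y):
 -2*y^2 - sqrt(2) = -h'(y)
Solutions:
 h(y) = C1 + 2*y^3/3 + sqrt(2)*y


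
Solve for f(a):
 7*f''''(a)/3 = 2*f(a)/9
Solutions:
 f(a) = C1*exp(-2^(1/4)*21^(3/4)*a/21) + C2*exp(2^(1/4)*21^(3/4)*a/21) + C3*sin(2^(1/4)*21^(3/4)*a/21) + C4*cos(2^(1/4)*21^(3/4)*a/21)


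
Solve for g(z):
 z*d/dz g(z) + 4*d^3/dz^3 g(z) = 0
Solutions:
 g(z) = C1 + Integral(C2*airyai(-2^(1/3)*z/2) + C3*airybi(-2^(1/3)*z/2), z)


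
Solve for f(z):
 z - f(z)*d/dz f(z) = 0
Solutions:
 f(z) = -sqrt(C1 + z^2)
 f(z) = sqrt(C1 + z^2)


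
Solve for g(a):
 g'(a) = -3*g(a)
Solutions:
 g(a) = C1*exp(-3*a)


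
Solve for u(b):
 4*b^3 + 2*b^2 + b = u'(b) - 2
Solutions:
 u(b) = C1 + b^4 + 2*b^3/3 + b^2/2 + 2*b


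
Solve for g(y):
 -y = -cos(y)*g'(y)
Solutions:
 g(y) = C1 + Integral(y/cos(y), y)


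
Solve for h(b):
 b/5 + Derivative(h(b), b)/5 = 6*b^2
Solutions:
 h(b) = C1 + 10*b^3 - b^2/2


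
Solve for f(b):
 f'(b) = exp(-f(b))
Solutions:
 f(b) = log(C1 + b)


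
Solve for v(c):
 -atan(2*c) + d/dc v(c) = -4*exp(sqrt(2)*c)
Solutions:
 v(c) = C1 + c*atan(2*c) - 2*sqrt(2)*exp(sqrt(2)*c) - log(4*c^2 + 1)/4


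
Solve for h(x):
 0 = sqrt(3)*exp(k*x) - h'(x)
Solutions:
 h(x) = C1 + sqrt(3)*exp(k*x)/k


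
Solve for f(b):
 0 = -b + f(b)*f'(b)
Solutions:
 f(b) = -sqrt(C1 + b^2)
 f(b) = sqrt(C1 + b^2)


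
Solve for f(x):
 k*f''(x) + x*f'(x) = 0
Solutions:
 f(x) = C1 + C2*sqrt(k)*erf(sqrt(2)*x*sqrt(1/k)/2)


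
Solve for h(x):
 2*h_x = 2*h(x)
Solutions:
 h(x) = C1*exp(x)


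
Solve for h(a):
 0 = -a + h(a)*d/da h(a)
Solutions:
 h(a) = -sqrt(C1 + a^2)
 h(a) = sqrt(C1 + a^2)


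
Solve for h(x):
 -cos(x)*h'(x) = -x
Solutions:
 h(x) = C1 + Integral(x/cos(x), x)


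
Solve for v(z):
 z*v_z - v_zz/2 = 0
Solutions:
 v(z) = C1 + C2*erfi(z)


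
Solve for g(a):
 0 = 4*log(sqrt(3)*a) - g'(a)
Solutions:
 g(a) = C1 + 4*a*log(a) - 4*a + a*log(9)


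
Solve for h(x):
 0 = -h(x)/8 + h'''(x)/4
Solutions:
 h(x) = C3*exp(2^(2/3)*x/2) + (C1*sin(2^(2/3)*sqrt(3)*x/4) + C2*cos(2^(2/3)*sqrt(3)*x/4))*exp(-2^(2/3)*x/4)


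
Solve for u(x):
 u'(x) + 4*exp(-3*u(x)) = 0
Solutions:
 u(x) = log(C1 - 12*x)/3
 u(x) = log((-3^(1/3) - 3^(5/6)*I)*(C1 - 4*x)^(1/3)/2)
 u(x) = log((-3^(1/3) + 3^(5/6)*I)*(C1 - 4*x)^(1/3)/2)


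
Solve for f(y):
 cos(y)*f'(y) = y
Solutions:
 f(y) = C1 + Integral(y/cos(y), y)


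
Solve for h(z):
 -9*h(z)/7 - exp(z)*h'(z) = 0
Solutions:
 h(z) = C1*exp(9*exp(-z)/7)


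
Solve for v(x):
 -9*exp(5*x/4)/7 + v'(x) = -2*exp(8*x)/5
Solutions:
 v(x) = C1 + 36*exp(5*x/4)/35 - exp(8*x)/20


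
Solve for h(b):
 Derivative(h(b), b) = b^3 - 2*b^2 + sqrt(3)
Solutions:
 h(b) = C1 + b^4/4 - 2*b^3/3 + sqrt(3)*b


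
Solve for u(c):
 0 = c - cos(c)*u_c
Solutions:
 u(c) = C1 + Integral(c/cos(c), c)


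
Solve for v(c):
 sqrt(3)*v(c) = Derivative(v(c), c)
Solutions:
 v(c) = C1*exp(sqrt(3)*c)


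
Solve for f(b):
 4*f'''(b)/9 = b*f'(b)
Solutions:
 f(b) = C1 + Integral(C2*airyai(2^(1/3)*3^(2/3)*b/2) + C3*airybi(2^(1/3)*3^(2/3)*b/2), b)


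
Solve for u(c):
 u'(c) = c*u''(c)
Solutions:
 u(c) = C1 + C2*c^2


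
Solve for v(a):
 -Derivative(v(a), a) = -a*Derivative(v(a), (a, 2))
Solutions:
 v(a) = C1 + C2*a^2


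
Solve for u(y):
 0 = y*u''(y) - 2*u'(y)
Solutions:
 u(y) = C1 + C2*y^3


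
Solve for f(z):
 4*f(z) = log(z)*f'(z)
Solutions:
 f(z) = C1*exp(4*li(z))


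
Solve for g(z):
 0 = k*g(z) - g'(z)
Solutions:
 g(z) = C1*exp(k*z)


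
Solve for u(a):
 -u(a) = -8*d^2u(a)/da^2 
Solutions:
 u(a) = C1*exp(-sqrt(2)*a/4) + C2*exp(sqrt(2)*a/4)


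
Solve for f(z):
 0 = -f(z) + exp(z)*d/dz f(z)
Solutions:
 f(z) = C1*exp(-exp(-z))


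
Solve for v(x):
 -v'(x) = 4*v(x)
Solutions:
 v(x) = C1*exp(-4*x)


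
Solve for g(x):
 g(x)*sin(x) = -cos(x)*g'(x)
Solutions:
 g(x) = C1*cos(x)


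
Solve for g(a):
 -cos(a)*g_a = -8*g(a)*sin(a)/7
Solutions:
 g(a) = C1/cos(a)^(8/7)


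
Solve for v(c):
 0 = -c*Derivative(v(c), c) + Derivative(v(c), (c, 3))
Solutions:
 v(c) = C1 + Integral(C2*airyai(c) + C3*airybi(c), c)


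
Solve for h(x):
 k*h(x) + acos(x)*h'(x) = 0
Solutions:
 h(x) = C1*exp(-k*Integral(1/acos(x), x))


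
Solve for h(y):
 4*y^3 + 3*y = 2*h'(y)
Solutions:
 h(y) = C1 + y^4/2 + 3*y^2/4


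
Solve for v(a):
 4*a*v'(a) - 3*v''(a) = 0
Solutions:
 v(a) = C1 + C2*erfi(sqrt(6)*a/3)


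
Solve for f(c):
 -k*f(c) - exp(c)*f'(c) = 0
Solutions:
 f(c) = C1*exp(k*exp(-c))


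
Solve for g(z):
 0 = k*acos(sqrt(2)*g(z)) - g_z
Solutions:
 Integral(1/acos(sqrt(2)*_y), (_y, g(z))) = C1 + k*z


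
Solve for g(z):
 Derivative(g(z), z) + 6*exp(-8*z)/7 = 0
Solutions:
 g(z) = C1 + 3*exp(-8*z)/28


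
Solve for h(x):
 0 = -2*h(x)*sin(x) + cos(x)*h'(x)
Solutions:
 h(x) = C1/cos(x)^2


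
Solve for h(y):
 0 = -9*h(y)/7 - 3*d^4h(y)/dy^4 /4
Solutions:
 h(y) = (C1*sin(3^(1/4)*7^(3/4)*y/7) + C2*cos(3^(1/4)*7^(3/4)*y/7))*exp(-3^(1/4)*7^(3/4)*y/7) + (C3*sin(3^(1/4)*7^(3/4)*y/7) + C4*cos(3^(1/4)*7^(3/4)*y/7))*exp(3^(1/4)*7^(3/4)*y/7)


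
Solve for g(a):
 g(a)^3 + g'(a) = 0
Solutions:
 g(a) = -sqrt(2)*sqrt(-1/(C1 - a))/2
 g(a) = sqrt(2)*sqrt(-1/(C1 - a))/2


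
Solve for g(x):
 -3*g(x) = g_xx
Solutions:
 g(x) = C1*sin(sqrt(3)*x) + C2*cos(sqrt(3)*x)


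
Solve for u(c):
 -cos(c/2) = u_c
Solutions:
 u(c) = C1 - 2*sin(c/2)


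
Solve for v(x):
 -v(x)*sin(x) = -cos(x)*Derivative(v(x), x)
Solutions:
 v(x) = C1/cos(x)


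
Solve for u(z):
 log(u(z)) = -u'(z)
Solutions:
 li(u(z)) = C1 - z


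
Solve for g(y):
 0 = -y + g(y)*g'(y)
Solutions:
 g(y) = -sqrt(C1 + y^2)
 g(y) = sqrt(C1 + y^2)


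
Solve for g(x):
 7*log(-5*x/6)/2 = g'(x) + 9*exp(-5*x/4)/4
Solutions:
 g(x) = C1 + 7*x*log(-x)/2 + 7*x*(-log(6) - 1 + log(5))/2 + 9*exp(-5*x/4)/5


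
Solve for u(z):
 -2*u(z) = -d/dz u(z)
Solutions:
 u(z) = C1*exp(2*z)


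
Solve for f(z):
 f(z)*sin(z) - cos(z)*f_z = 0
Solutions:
 f(z) = C1/cos(z)


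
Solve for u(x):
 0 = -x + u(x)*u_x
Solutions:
 u(x) = -sqrt(C1 + x^2)
 u(x) = sqrt(C1 + x^2)


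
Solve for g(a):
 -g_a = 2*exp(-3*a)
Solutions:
 g(a) = C1 + 2*exp(-3*a)/3


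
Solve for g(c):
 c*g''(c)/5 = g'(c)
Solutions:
 g(c) = C1 + C2*c^6


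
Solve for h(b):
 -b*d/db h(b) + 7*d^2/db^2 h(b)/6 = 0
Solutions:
 h(b) = C1 + C2*erfi(sqrt(21)*b/7)


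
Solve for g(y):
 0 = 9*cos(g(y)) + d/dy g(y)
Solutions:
 g(y) = pi - asin((C1 + exp(18*y))/(C1 - exp(18*y)))
 g(y) = asin((C1 + exp(18*y))/(C1 - exp(18*y)))


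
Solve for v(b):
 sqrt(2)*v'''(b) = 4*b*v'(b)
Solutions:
 v(b) = C1 + Integral(C2*airyai(sqrt(2)*b) + C3*airybi(sqrt(2)*b), b)


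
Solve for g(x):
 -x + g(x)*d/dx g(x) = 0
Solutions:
 g(x) = -sqrt(C1 + x^2)
 g(x) = sqrt(C1 + x^2)


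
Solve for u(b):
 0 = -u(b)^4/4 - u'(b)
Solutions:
 u(b) = 2^(2/3)*(1/(C1 + 3*b))^(1/3)
 u(b) = (-6^(2/3) - 3*2^(2/3)*3^(1/6)*I)*(1/(C1 + b))^(1/3)/6
 u(b) = (-6^(2/3) + 3*2^(2/3)*3^(1/6)*I)*(1/(C1 + b))^(1/3)/6


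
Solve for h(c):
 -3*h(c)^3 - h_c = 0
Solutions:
 h(c) = -sqrt(2)*sqrt(-1/(C1 - 3*c))/2
 h(c) = sqrt(2)*sqrt(-1/(C1 - 3*c))/2


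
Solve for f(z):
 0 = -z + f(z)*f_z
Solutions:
 f(z) = -sqrt(C1 + z^2)
 f(z) = sqrt(C1 + z^2)


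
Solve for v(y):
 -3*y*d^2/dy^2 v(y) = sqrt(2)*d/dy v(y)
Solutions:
 v(y) = C1 + C2*y^(1 - sqrt(2)/3)


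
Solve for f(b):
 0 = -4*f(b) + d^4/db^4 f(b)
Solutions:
 f(b) = C1*exp(-sqrt(2)*b) + C2*exp(sqrt(2)*b) + C3*sin(sqrt(2)*b) + C4*cos(sqrt(2)*b)


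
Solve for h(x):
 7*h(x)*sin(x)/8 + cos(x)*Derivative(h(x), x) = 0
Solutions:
 h(x) = C1*cos(x)^(7/8)


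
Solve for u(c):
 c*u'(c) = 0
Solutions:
 u(c) = C1


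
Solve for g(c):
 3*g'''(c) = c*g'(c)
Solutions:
 g(c) = C1 + Integral(C2*airyai(3^(2/3)*c/3) + C3*airybi(3^(2/3)*c/3), c)


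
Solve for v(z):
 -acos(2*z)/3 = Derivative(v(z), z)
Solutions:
 v(z) = C1 - z*acos(2*z)/3 + sqrt(1 - 4*z^2)/6


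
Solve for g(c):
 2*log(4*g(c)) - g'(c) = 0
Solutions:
 -Integral(1/(log(_y) + 2*log(2)), (_y, g(c)))/2 = C1 - c


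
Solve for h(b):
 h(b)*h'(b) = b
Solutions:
 h(b) = -sqrt(C1 + b^2)
 h(b) = sqrt(C1 + b^2)


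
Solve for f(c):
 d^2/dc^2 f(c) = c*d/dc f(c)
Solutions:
 f(c) = C1 + C2*erfi(sqrt(2)*c/2)


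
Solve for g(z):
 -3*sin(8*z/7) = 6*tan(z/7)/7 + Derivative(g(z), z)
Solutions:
 g(z) = C1 + 6*log(cos(z/7)) + 21*cos(8*z/7)/8


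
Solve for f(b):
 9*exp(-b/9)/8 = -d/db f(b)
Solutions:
 f(b) = C1 + 81*exp(-b/9)/8


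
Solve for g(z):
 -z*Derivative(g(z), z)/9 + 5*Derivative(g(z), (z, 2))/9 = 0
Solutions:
 g(z) = C1 + C2*erfi(sqrt(10)*z/10)


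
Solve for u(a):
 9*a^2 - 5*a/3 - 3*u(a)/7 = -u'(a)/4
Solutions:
 u(a) = C1*exp(12*a/7) + 21*a^2 + 371*a/18 + 2597/216


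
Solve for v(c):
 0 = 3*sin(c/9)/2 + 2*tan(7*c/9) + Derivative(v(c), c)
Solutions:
 v(c) = C1 + 18*log(cos(7*c/9))/7 + 27*cos(c/9)/2


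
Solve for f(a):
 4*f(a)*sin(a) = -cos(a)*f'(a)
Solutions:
 f(a) = C1*cos(a)^4


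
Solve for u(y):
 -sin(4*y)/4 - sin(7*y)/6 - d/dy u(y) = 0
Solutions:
 u(y) = C1 + cos(4*y)/16 + cos(7*y)/42


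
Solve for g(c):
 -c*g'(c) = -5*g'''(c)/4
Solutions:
 g(c) = C1 + Integral(C2*airyai(10^(2/3)*c/5) + C3*airybi(10^(2/3)*c/5), c)


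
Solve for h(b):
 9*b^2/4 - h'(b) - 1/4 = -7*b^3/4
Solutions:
 h(b) = C1 + 7*b^4/16 + 3*b^3/4 - b/4


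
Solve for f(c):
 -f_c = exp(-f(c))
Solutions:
 f(c) = log(C1 - c)


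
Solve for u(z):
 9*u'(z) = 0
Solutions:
 u(z) = C1


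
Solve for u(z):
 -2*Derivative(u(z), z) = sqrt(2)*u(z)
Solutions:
 u(z) = C1*exp(-sqrt(2)*z/2)


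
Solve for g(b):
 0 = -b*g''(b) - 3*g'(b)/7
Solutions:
 g(b) = C1 + C2*b^(4/7)


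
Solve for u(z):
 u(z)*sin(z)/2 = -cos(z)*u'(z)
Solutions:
 u(z) = C1*sqrt(cos(z))


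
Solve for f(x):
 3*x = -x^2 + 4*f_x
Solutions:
 f(x) = C1 + x^3/12 + 3*x^2/8


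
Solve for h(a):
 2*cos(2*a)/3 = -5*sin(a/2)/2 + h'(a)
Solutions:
 h(a) = C1 + sin(2*a)/3 - 5*cos(a/2)


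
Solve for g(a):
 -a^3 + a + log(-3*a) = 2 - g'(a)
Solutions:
 g(a) = C1 + a^4/4 - a^2/2 - a*log(-a) + a*(3 - log(3))


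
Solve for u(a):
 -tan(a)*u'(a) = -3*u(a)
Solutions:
 u(a) = C1*sin(a)^3


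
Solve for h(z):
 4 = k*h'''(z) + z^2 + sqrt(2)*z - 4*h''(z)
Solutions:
 h(z) = C1 + C2*z + C3*exp(4*z/k) + z^4/48 + z^3*(k + 2*sqrt(2))/48 + z^2*(k^2 + 2*sqrt(2)*k - 32)/64


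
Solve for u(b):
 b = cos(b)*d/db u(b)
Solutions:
 u(b) = C1 + Integral(b/cos(b), b)


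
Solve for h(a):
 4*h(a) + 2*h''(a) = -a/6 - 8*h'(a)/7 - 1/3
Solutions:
 h(a) = -a/24 + (C1*sin(sqrt(94)*a/7) + C2*cos(sqrt(94)*a/7))*exp(-2*a/7) - 1/14


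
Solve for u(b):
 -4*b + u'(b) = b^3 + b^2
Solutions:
 u(b) = C1 + b^4/4 + b^3/3 + 2*b^2


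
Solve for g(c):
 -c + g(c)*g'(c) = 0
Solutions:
 g(c) = -sqrt(C1 + c^2)
 g(c) = sqrt(C1 + c^2)


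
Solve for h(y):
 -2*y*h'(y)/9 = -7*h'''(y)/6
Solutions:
 h(y) = C1 + Integral(C2*airyai(42^(2/3)*y/21) + C3*airybi(42^(2/3)*y/21), y)


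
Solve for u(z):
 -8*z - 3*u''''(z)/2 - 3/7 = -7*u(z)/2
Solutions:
 u(z) = C1*exp(-3^(3/4)*7^(1/4)*z/3) + C2*exp(3^(3/4)*7^(1/4)*z/3) + C3*sin(3^(3/4)*7^(1/4)*z/3) + C4*cos(3^(3/4)*7^(1/4)*z/3) + 16*z/7 + 6/49


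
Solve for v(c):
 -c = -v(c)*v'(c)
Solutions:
 v(c) = -sqrt(C1 + c^2)
 v(c) = sqrt(C1 + c^2)


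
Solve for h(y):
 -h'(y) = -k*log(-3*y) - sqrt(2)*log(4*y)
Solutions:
 h(y) = C1 + y*(k + sqrt(2))*log(y) + y*(-k + k*log(3) + I*pi*k - sqrt(2) + 2*sqrt(2)*log(2))


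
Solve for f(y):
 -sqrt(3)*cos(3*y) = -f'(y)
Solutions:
 f(y) = C1 + sqrt(3)*sin(3*y)/3


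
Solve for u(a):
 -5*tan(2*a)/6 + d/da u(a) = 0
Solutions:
 u(a) = C1 - 5*log(cos(2*a))/12
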